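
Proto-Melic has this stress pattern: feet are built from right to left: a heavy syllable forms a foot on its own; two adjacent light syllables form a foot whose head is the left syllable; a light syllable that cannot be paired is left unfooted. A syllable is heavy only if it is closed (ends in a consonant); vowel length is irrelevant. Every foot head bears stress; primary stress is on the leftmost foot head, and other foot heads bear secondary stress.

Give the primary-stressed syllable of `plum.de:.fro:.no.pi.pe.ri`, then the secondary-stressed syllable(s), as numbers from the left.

primary 1, secondary 2, 4, 6

Weights: 1 plum H, 2 de: L, 3 fro: L, 4 no L, 5 pi L, 6 pe L, 7 ri L.
Parse right to left (heavy = foot alone; LL = one foot; stranded L unfooted): (ˈplum) (ˈde:.fro:) (ˈno.pi) (ˈpe.ri).
Foot heads: 1, 2, 4, 6.
Primary stress on the leftmost head = syllable 1.
Secondary stress on 2, 4, 6: ˈplum.ˌde:.fro:.ˌno.pi.ˌpe.ri.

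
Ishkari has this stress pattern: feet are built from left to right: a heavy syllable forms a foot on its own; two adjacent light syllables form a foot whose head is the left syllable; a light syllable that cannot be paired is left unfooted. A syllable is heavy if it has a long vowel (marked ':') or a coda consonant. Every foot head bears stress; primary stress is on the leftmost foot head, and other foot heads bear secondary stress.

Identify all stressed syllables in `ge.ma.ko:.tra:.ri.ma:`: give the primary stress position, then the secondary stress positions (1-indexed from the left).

Weights: 1 ge L, 2 ma L, 3 ko: H, 4 tra: H, 5 ri L, 6 ma: H.
Parse left to right (heavy = foot alone; LL = one foot; stranded L unfooted): (ˈge.ma) (ˈko:) (ˈtra:) ri (ˈma:).
Foot heads: 1, 3, 4, 6.
Primary stress on the leftmost head = syllable 1.
Secondary stress on 3, 4, 6: ˈge.ma.ˌko:.ˌtra:.ri.ˌma:.

primary 1, secondary 3, 4, 6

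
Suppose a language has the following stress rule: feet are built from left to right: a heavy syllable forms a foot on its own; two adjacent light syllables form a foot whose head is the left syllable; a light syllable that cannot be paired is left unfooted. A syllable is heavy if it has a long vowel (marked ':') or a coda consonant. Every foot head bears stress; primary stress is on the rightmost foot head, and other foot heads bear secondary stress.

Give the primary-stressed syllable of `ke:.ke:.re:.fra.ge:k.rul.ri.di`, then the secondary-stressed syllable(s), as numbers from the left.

primary 7, secondary 1, 2, 3, 5, 6

Weights: 1 ke: H, 2 ke: H, 3 re: H, 4 fra L, 5 ge:k H, 6 rul H, 7 ri L, 8 di L.
Parse left to right (heavy = foot alone; LL = one foot; stranded L unfooted): (ˈke:) (ˈke:) (ˈre:) fra (ˈge:k) (ˈrul) (ˈri.di).
Foot heads: 1, 2, 3, 5, 6, 7.
Primary stress on the rightmost head = syllable 7.
Secondary stress on 1, 2, 3, 5, 6: ˌke:.ˌke:.ˌre:.fra.ˌge:k.ˌrul.ˈri.di.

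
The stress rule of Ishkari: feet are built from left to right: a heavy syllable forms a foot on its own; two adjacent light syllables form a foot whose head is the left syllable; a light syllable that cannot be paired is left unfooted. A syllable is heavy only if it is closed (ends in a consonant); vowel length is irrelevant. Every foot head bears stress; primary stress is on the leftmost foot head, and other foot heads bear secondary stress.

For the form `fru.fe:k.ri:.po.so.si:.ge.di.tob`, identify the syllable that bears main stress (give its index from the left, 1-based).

Weights: 1 fru L, 2 fe:k H, 3 ri: L, 4 po L, 5 so L, 6 si: L, 7 ge L, 8 di L, 9 tob H.
Parse left to right (heavy = foot alone; LL = one foot; stranded L unfooted): fru (ˈfe:k) (ˈri:.po) (ˈso.si:) (ˈge.di) (ˈtob).
Foot heads: 2, 3, 5, 7, 9.
Primary stress on the leftmost head = syllable 2.
Primary stress: syllable 2 → fru.ˈfe:k.ri:.po.so.si:.ge.di.tob.

2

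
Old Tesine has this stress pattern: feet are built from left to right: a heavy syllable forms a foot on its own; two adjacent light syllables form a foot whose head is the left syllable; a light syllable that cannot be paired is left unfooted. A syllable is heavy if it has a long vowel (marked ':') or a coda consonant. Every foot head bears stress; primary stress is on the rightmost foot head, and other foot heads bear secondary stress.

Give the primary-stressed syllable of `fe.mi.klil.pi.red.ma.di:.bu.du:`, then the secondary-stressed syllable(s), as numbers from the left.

Weights: 1 fe L, 2 mi L, 3 klil H, 4 pi L, 5 red H, 6 ma L, 7 di: H, 8 bu L, 9 du: H.
Parse left to right (heavy = foot alone; LL = one foot; stranded L unfooted): (ˈfe.mi) (ˈklil) pi (ˈred) ma (ˈdi:) bu (ˈdu:).
Foot heads: 1, 3, 5, 7, 9.
Primary stress on the rightmost head = syllable 9.
Secondary stress on 1, 3, 5, 7: ˌfe.mi.ˌklil.pi.ˌred.ma.ˌdi:.bu.ˈdu:.

primary 9, secondary 1, 3, 5, 7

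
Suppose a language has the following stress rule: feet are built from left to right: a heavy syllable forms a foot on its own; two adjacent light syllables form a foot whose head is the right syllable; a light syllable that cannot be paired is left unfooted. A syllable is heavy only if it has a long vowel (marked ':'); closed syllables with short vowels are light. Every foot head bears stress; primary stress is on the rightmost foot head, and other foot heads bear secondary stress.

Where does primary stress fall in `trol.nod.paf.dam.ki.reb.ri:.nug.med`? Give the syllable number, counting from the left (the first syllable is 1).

9

Weights: 1 trol L, 2 nod L, 3 paf L, 4 dam L, 5 ki L, 6 reb L, 7 ri: H, 8 nug L, 9 med L.
Parse left to right (heavy = foot alone; LL = one foot; stranded L unfooted): (trol.ˈnod) (paf.ˈdam) (ki.ˈreb) (ˈri:) (nug.ˈmed).
Foot heads: 2, 4, 6, 7, 9.
Primary stress on the rightmost head = syllable 9.
Primary stress: syllable 9 → trol.nod.paf.dam.ki.reb.ri:.nug.ˈmed.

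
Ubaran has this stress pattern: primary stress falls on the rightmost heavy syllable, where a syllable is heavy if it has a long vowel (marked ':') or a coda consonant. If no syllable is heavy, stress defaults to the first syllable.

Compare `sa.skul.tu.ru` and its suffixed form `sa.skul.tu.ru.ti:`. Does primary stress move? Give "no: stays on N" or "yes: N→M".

Base `sa.skul.tu.ru` (4 syllables):
  Weights: 1 sa L, 2 skul H, 3 tu L, 4 ru L.
  Heavy syllables in the domain: 2. The rightmost is syllable 2 (skul).
  → primary stress on syllable 2.
Suffixed `sa.skul.tu.ru.ti:` (5 syllables):
  Weights: 1 sa L, 2 skul H, 3 tu L, 4 ru L, 5 ti: H.
  Heavy syllables in the domain: 2, 5. The rightmost is syllable 5 (ti:).
  → primary stress on syllable 5.

yes: 2→5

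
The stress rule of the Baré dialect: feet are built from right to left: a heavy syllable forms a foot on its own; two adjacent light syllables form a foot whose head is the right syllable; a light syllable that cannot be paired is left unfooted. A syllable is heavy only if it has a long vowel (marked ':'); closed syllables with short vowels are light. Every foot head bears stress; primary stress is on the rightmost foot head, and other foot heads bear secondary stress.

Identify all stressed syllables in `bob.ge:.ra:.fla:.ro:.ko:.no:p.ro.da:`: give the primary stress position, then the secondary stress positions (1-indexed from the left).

Weights: 1 bob L, 2 ge: H, 3 ra: H, 4 fla: H, 5 ro: H, 6 ko: H, 7 no:p H, 8 ro L, 9 da: H.
Parse right to left (heavy = foot alone; LL = one foot; stranded L unfooted): bob (ˈge:) (ˈra:) (ˈfla:) (ˈro:) (ˈko:) (ˈno:p) ro (ˈda:).
Foot heads: 2, 3, 4, 5, 6, 7, 9.
Primary stress on the rightmost head = syllable 9.
Secondary stress on 2, 3, 4, 5, 6, 7: bob.ˌge:.ˌra:.ˌfla:.ˌro:.ˌko:.ˌno:p.ro.ˈda:.

primary 9, secondary 2, 3, 4, 5, 6, 7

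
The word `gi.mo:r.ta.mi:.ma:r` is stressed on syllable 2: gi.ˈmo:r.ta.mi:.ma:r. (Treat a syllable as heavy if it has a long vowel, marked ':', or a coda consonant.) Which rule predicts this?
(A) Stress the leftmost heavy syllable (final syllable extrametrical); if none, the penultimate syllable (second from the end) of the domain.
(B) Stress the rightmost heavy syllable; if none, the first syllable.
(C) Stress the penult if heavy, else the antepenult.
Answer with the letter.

Rule A → syllable 2 ✓.
Rule B → syllable 5 (observed: 2).
Rule C → syllable 4 (observed: 2).

A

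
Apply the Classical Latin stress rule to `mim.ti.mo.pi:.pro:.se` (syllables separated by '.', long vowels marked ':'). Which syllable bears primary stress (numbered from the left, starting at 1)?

5

Classical Latin: stress the penult if heavy (long vowel or closed), else the antepenult.
Weights: 4 pi: H, 5 pro: H, 6 se L.
The penult (syllable 5, pro:) is heavy, so it takes stress.
Stress on syllable 5: mim.ti.mo.pi:.ˈpro:.se.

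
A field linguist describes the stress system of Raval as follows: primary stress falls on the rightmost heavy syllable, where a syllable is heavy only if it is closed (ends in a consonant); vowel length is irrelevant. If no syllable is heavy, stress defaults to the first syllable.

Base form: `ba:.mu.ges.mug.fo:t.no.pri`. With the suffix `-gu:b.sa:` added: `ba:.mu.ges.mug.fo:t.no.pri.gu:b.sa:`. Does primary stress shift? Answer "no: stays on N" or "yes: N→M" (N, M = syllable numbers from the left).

yes: 5→8

Base `ba:.mu.ges.mug.fo:t.no.pri` (7 syllables):
  Weights: 1 ba: L, 2 mu L, 3 ges H, 4 mug H, 5 fo:t H, 6 no L, 7 pri L.
  Heavy syllables in the domain: 3, 4, 5. The rightmost is syllable 5 (fo:t).
  → primary stress on syllable 5.
Suffixed `ba:.mu.ges.mug.fo:t.no.pri.gu:b.sa:` (9 syllables):
  Weights: 1 ba: L, 2 mu L, 3 ges H, 4 mug H, 5 fo:t H, 6 no L, 7 pri L, 8 gu:b H, 9 sa: L.
  Heavy syllables in the domain: 3, 4, 5, 8. The rightmost is syllable 8 (gu:b).
  → primary stress on syllable 8.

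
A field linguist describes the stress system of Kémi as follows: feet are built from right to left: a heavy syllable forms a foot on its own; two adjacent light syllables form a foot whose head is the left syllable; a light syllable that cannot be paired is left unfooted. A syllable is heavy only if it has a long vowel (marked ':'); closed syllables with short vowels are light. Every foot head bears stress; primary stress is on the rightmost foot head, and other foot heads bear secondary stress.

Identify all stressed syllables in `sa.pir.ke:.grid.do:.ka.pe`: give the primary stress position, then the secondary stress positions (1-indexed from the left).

Weights: 1 sa L, 2 pir L, 3 ke: H, 4 grid L, 5 do: H, 6 ka L, 7 pe L.
Parse right to left (heavy = foot alone; LL = one foot; stranded L unfooted): (ˈsa.pir) (ˈke:) grid (ˈdo:) (ˈka.pe).
Foot heads: 1, 3, 5, 6.
Primary stress on the rightmost head = syllable 6.
Secondary stress on 1, 3, 5: ˌsa.pir.ˌke:.grid.ˌdo:.ˈka.pe.

primary 6, secondary 1, 3, 5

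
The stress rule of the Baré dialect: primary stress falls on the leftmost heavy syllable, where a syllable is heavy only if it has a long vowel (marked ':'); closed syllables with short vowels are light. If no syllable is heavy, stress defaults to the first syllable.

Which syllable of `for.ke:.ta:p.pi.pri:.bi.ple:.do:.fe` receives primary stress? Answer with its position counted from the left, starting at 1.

Weights: 1 for L, 2 ke: H, 3 ta:p H, 4 pi L, 5 pri: H, 6 bi L, 7 ple: H, 8 do: H, 9 fe L.
Heavy syllables in the domain: 2, 3, 5, 7, 8. The leftmost is syllable 2 (ke:).
Primary stress: syllable 2 → for.ˈke:.ta:p.pi.pri:.bi.ple:.do:.fe.

2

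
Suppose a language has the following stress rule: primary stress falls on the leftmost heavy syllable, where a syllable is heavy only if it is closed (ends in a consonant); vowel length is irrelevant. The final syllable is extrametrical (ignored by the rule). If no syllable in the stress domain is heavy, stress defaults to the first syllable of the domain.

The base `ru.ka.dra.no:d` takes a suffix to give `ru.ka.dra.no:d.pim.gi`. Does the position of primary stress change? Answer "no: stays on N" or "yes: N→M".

Base `ru.ka.dra.no:d` (4 syllables):
  The final syllable (4, no:d) is extrametrical; the stress domain is syllables 1–3.
  Weights: 1 ru L, 2 ka L, 3 dra L.
  No heavy syllable in the domain; default to the first syllable of the domain = syllable 1.
  → primary stress on syllable 1.
Suffixed `ru.ka.dra.no:d.pim.gi` (6 syllables):
  The final syllable (6, gi) is extrametrical; the stress domain is syllables 1–5.
  Weights: 1 ru L, 2 ka L, 3 dra L, 4 no:d H, 5 pim H.
  Heavy syllables in the domain: 4, 5. The leftmost is syllable 4 (no:d).
  → primary stress on syllable 4.

yes: 1→4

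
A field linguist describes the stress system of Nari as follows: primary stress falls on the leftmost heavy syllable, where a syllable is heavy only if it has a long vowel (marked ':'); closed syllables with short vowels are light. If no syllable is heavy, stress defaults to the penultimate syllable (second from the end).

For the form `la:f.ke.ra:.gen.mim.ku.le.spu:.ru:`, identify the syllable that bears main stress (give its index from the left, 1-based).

1

Weights: 1 la:f H, 2 ke L, 3 ra: H, 4 gen L, 5 mim L, 6 ku L, 7 le L, 8 spu: H, 9 ru: H.
Heavy syllables in the domain: 1, 3, 8, 9. The leftmost is syllable 1 (la:f).
Primary stress: syllable 1 → ˈla:f.ke.ra:.gen.mim.ku.le.spu:.ru:.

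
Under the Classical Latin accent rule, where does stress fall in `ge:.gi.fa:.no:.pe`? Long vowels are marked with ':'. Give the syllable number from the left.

4

Classical Latin: stress the penult if heavy (long vowel or closed), else the antepenult.
Weights: 3 fa: H, 4 no: H, 5 pe L.
The penult (syllable 4, no:) is heavy, so it takes stress.
Stress on syllable 4: ge:.gi.fa:.ˈno:.pe.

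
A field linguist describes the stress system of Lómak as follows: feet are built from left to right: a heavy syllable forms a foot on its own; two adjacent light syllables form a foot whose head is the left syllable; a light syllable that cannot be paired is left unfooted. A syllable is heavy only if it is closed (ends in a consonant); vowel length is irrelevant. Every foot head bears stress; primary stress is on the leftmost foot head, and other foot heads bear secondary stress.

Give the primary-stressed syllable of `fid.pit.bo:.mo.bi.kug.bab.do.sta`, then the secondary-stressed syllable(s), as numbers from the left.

primary 1, secondary 2, 3, 6, 7, 8

Weights: 1 fid H, 2 pit H, 3 bo: L, 4 mo L, 5 bi L, 6 kug H, 7 bab H, 8 do L, 9 sta L.
Parse left to right (heavy = foot alone; LL = one foot; stranded L unfooted): (ˈfid) (ˈpit) (ˈbo:.mo) bi (ˈkug) (ˈbab) (ˈdo.sta).
Foot heads: 1, 2, 3, 6, 7, 8.
Primary stress on the leftmost head = syllable 1.
Secondary stress on 2, 3, 6, 7, 8: ˈfid.ˌpit.ˌbo:.mo.bi.ˌkug.ˌbab.ˌdo.sta.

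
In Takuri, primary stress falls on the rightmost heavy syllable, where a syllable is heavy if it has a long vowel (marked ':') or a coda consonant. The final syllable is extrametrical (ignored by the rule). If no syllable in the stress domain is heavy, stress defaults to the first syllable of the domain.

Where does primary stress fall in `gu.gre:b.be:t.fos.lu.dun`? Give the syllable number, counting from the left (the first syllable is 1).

4

The final syllable (6, dun) is extrametrical; the stress domain is syllables 1–5.
Weights: 1 gu L, 2 gre:b H, 3 be:t H, 4 fos H, 5 lu L.
Heavy syllables in the domain: 2, 3, 4. The rightmost is syllable 4 (fos).
Primary stress: syllable 4 → gu.gre:b.be:t.ˈfos.lu.dun.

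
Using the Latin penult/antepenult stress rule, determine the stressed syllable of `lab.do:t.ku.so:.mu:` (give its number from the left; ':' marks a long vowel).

Classical Latin: stress the penult if heavy (long vowel or closed), else the antepenult.
Weights: 3 ku L, 4 so: H, 5 mu: H.
The penult (syllable 4, so:) is heavy, so it takes stress.
Stress on syllable 4: lab.do:t.ku.ˈso:.mu:.

4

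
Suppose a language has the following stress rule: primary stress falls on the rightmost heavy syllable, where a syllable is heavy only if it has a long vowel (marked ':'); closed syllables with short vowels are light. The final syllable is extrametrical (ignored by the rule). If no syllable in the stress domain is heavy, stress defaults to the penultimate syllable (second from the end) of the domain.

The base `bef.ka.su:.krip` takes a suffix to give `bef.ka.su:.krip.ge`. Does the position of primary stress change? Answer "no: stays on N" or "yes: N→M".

no: stays on 3

Base `bef.ka.su:.krip` (4 syllables):
  The final syllable (4, krip) is extrametrical; the stress domain is syllables 1–3.
  Weights: 1 bef L, 2 ka L, 3 su: H.
  Heavy syllables in the domain: 3. The rightmost is syllable 3 (su:).
  → primary stress on syllable 3.
Suffixed `bef.ka.su:.krip.ge` (5 syllables):
  The final syllable (5, ge) is extrametrical; the stress domain is syllables 1–4.
  Weights: 1 bef L, 2 ka L, 3 su: H, 4 krip L.
  Heavy syllables in the domain: 3. The rightmost is syllable 3 (su:).
  → primary stress on syllable 3.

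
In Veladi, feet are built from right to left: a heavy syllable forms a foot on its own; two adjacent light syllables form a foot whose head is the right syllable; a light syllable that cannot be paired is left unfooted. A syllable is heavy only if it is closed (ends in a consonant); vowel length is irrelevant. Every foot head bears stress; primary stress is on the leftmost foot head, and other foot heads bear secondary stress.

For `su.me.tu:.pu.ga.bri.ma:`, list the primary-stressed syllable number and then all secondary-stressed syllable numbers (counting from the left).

primary 3, secondary 5, 7

Weights: 1 su L, 2 me L, 3 tu: L, 4 pu L, 5 ga L, 6 bri L, 7 ma: L.
Parse right to left (heavy = foot alone; LL = one foot; stranded L unfooted): su (me.ˈtu:) (pu.ˈga) (bri.ˈma:).
Foot heads: 3, 5, 7.
Primary stress on the leftmost head = syllable 3.
Secondary stress on 5, 7: su.me.ˈtu:.pu.ˌga.bri.ˌma:.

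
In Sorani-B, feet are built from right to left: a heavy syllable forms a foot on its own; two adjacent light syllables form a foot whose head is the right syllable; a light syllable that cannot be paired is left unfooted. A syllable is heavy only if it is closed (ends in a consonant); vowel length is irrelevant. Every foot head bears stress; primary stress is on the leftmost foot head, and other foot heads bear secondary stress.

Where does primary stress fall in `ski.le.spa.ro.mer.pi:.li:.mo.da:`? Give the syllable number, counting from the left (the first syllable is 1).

2

Weights: 1 ski L, 2 le L, 3 spa L, 4 ro L, 5 mer H, 6 pi: L, 7 li: L, 8 mo L, 9 da: L.
Parse right to left (heavy = foot alone; LL = one foot; stranded L unfooted): (ski.ˈle) (spa.ˈro) (ˈmer) (pi:.ˈli:) (mo.ˈda:).
Foot heads: 2, 4, 5, 7, 9.
Primary stress on the leftmost head = syllable 2.
Primary stress: syllable 2 → ski.ˈle.spa.ro.mer.pi:.li:.mo.da:.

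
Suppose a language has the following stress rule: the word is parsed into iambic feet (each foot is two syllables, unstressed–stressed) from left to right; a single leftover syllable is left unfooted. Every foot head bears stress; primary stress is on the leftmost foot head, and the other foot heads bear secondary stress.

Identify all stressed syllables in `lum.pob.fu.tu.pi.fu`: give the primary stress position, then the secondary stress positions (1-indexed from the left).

Parse left to right into iambic (σˈσ) feet: (lum.ˈpob) (fu.ˈtu) (pi.ˈfu).
Foot heads (stressed positions): 2, 4, 6.
End Rule Leftmost: primary stress on the leftmost head = syllable 2.
Secondary stress on 4, 6: lum.ˈpob.fu.ˌtu.pi.ˌfu.

primary 2, secondary 4, 6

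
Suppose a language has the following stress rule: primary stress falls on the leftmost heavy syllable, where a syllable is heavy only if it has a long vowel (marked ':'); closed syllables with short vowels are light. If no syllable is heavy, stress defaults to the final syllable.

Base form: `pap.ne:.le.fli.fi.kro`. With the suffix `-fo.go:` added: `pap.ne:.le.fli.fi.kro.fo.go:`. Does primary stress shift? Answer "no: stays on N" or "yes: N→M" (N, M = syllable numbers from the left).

Base `pap.ne:.le.fli.fi.kro` (6 syllables):
  Weights: 1 pap L, 2 ne: H, 3 le L, 4 fli L, 5 fi L, 6 kro L.
  Heavy syllables in the domain: 2. The leftmost is syllable 2 (ne:).
  → primary stress on syllable 2.
Suffixed `pap.ne:.le.fli.fi.kro.fo.go:` (8 syllables):
  Weights: 1 pap L, 2 ne: H, 3 le L, 4 fli L, 5 fi L, 6 kro L, 7 fo L, 8 go: H.
  Heavy syllables in the domain: 2, 8. The leftmost is syllable 2 (ne:).
  → primary stress on syllable 2.

no: stays on 2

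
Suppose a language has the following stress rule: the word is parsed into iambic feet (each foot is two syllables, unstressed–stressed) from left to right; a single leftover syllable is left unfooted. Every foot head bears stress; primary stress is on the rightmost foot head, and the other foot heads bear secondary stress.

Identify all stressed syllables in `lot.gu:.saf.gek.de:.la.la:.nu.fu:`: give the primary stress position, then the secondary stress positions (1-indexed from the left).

Parse left to right into iambic (σˈσ) feet: (lot.ˈgu:) (saf.ˈgek) (de:.ˈla) (la:.ˈnu) fu:. Syllable 9 is left unfooted.
Foot heads (stressed positions): 2, 4, 6, 8.
End Rule Rightmost: primary stress on the rightmost head = syllable 8.
Secondary stress on 2, 4, 6: lot.ˌgu:.saf.ˌgek.de:.ˌla.la:.ˈnu.fu:.

primary 8, secondary 2, 4, 6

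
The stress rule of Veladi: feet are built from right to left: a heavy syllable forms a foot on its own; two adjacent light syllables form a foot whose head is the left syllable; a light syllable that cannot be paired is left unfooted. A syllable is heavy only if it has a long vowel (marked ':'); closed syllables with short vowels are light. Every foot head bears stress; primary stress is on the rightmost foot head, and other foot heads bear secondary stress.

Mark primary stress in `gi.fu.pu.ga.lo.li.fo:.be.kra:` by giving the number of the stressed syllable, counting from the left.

9

Weights: 1 gi L, 2 fu L, 3 pu L, 4 ga L, 5 lo L, 6 li L, 7 fo: H, 8 be L, 9 kra: H.
Parse right to left (heavy = foot alone; LL = one foot; stranded L unfooted): (ˈgi.fu) (ˈpu.ga) (ˈlo.li) (ˈfo:) be (ˈkra:).
Foot heads: 1, 3, 5, 7, 9.
Primary stress on the rightmost head = syllable 9.
Primary stress: syllable 9 → gi.fu.pu.ga.lo.li.fo:.be.ˈkra:.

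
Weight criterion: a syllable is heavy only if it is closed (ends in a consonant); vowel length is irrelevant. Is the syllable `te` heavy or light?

`te`: short vowel, open (no coda). Open (no coda) → light.

light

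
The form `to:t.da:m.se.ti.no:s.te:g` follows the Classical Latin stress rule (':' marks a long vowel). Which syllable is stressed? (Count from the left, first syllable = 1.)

Classical Latin: stress the penult if heavy (long vowel or closed), else the antepenult.
Weights: 4 ti L, 5 no:s H, 6 te:g H.
The penult (syllable 5, no:s) is heavy, so it takes stress.
Stress on syllable 5: to:t.da:m.se.ti.ˈno:s.te:g.

5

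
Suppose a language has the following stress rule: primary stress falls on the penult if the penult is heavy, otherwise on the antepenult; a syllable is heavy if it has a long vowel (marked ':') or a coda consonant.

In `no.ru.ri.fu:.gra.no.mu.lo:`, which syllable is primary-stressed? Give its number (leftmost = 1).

6

Weights: 6 no L, 7 mu L, 8 lo: H.
The penult (syllable 7, mu) is light, so stress falls on the antepenult (syllable 6, no).
Primary stress: syllable 6 → no.ru.ri.fu:.gra.ˈno.mu.lo:.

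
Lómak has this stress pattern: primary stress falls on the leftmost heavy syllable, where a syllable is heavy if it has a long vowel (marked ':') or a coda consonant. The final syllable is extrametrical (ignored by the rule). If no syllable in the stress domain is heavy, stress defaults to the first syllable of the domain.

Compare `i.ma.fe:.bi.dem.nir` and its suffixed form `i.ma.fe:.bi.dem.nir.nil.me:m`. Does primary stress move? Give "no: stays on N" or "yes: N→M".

Base `i.ma.fe:.bi.dem.nir` (6 syllables):
  The final syllable (6, nir) is extrametrical; the stress domain is syllables 1–5.
  Weights: 1 i L, 2 ma L, 3 fe: H, 4 bi L, 5 dem H.
  Heavy syllables in the domain: 3, 5. The leftmost is syllable 3 (fe:).
  → primary stress on syllable 3.
Suffixed `i.ma.fe:.bi.dem.nir.nil.me:m` (8 syllables):
  The final syllable (8, me:m) is extrametrical; the stress domain is syllables 1–7.
  Weights: 1 i L, 2 ma L, 3 fe: H, 4 bi L, 5 dem H, 6 nir H, 7 nil H.
  Heavy syllables in the domain: 3, 5, 6, 7. The leftmost is syllable 3 (fe:).
  → primary stress on syllable 3.

no: stays on 3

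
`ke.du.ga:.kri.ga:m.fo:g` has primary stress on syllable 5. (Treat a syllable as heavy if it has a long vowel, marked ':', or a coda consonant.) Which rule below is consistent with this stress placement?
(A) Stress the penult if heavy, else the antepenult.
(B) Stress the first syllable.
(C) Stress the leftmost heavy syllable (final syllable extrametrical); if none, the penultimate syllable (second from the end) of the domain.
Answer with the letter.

Rule A → syllable 5 ✓.
Rule B → syllable 1 (observed: 5).
Rule C → syllable 3 (observed: 5).

A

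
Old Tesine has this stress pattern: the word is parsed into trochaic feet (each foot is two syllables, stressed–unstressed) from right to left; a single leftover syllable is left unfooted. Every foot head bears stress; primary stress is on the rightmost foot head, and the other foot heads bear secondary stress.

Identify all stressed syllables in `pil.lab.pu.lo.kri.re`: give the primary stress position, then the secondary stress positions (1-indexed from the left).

Parse right to left into trochaic (ˈσσ) feet: (ˈpil.lab) (ˈpu.lo) (ˈkri.re).
Foot heads (stressed positions): 1, 3, 5.
End Rule Rightmost: primary stress on the rightmost head = syllable 5.
Secondary stress on 1, 3: ˌpil.lab.ˌpu.lo.ˈkri.re.

primary 5, secondary 1, 3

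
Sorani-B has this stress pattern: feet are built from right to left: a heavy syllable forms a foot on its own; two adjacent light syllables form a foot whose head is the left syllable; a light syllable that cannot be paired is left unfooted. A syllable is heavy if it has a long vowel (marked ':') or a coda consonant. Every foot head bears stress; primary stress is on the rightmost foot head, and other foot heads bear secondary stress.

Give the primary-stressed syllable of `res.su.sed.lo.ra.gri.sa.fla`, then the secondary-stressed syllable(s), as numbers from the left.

primary 7, secondary 1, 3, 5

Weights: 1 res H, 2 su L, 3 sed H, 4 lo L, 5 ra L, 6 gri L, 7 sa L, 8 fla L.
Parse right to left (heavy = foot alone; LL = one foot; stranded L unfooted): (ˈres) su (ˈsed) lo (ˈra.gri) (ˈsa.fla).
Foot heads: 1, 3, 5, 7.
Primary stress on the rightmost head = syllable 7.
Secondary stress on 1, 3, 5: ˌres.su.ˌsed.lo.ˌra.gri.ˈsa.fla.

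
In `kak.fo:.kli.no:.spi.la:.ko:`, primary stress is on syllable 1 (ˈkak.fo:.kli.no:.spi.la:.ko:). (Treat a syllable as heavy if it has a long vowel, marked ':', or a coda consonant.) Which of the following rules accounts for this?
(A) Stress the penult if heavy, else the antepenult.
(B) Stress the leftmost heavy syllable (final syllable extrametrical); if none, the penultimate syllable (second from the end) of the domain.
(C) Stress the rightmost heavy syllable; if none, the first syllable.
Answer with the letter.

B

Rule A → syllable 6 (observed: 1).
Rule B → syllable 1 ✓.
Rule C → syllable 7 (observed: 1).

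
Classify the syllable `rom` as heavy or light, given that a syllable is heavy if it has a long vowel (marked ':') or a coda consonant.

heavy

`rom`: short vowel, closed (coda /m/). Closed → heavy.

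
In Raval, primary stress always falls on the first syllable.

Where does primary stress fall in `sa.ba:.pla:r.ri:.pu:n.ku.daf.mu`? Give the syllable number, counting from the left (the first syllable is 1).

The word has 8 syllables; the first syllable is syllable 1 (sa).
Primary stress: syllable 1 → ˈsa.ba:.pla:r.ri:.pu:n.ku.daf.mu.

1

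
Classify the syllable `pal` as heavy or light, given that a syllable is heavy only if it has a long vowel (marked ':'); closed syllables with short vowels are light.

light

`pal`: short vowel, closed (coda /l/). Short vowel → light.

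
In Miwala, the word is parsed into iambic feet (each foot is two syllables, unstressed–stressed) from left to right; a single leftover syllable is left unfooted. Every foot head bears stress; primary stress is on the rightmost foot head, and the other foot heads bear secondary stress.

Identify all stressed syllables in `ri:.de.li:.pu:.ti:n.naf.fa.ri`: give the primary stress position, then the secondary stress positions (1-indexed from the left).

Parse left to right into iambic (σˈσ) feet: (ri:.ˈde) (li:.ˈpu:) (ti:n.ˈnaf) (fa.ˈri).
Foot heads (stressed positions): 2, 4, 6, 8.
End Rule Rightmost: primary stress on the rightmost head = syllable 8.
Secondary stress on 2, 4, 6: ri:.ˌde.li:.ˌpu:.ti:n.ˌnaf.fa.ˈri.

primary 8, secondary 2, 4, 6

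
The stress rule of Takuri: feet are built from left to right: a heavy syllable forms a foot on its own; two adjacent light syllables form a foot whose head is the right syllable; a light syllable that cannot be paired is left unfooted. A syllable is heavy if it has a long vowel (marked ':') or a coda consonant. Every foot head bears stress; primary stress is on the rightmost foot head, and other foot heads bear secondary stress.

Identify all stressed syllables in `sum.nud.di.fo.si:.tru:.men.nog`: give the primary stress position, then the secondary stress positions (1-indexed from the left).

primary 8, secondary 1, 2, 4, 5, 6, 7

Weights: 1 sum H, 2 nud H, 3 di L, 4 fo L, 5 si: H, 6 tru: H, 7 men H, 8 nog H.
Parse left to right (heavy = foot alone; LL = one foot; stranded L unfooted): (ˈsum) (ˈnud) (di.ˈfo) (ˈsi:) (ˈtru:) (ˈmen) (ˈnog).
Foot heads: 1, 2, 4, 5, 6, 7, 8.
Primary stress on the rightmost head = syllable 8.
Secondary stress on 1, 2, 4, 5, 6, 7: ˌsum.ˌnud.di.ˌfo.ˌsi:.ˌtru:.ˌmen.ˈnog.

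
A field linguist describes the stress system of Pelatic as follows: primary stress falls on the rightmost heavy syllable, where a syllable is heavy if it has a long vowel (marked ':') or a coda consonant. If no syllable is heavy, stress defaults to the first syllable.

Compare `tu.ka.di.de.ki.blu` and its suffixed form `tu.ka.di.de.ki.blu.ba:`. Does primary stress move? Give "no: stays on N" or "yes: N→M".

yes: 1→7

Base `tu.ka.di.de.ki.blu` (6 syllables):
  Weights: 1 tu L, 2 ka L, 3 di L, 4 de L, 5 ki L, 6 blu L.
  No heavy syllable in the domain; default to the first syllable = syllable 1.
  → primary stress on syllable 1.
Suffixed `tu.ka.di.de.ki.blu.ba:` (7 syllables):
  Weights: 1 tu L, 2 ka L, 3 di L, 4 de L, 5 ki L, 6 blu L, 7 ba: H.
  Heavy syllables in the domain: 7. The rightmost is syllable 7 (ba:).
  → primary stress on syllable 7.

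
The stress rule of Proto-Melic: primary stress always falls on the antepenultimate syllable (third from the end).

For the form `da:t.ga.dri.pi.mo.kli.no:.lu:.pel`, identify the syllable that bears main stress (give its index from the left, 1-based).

The word has 9 syllables; the antepenultimate syllable (third from the end) is syllable 7 (no:).
Primary stress: syllable 7 → da:t.ga.dri.pi.mo.kli.ˈno:.lu:.pel.

7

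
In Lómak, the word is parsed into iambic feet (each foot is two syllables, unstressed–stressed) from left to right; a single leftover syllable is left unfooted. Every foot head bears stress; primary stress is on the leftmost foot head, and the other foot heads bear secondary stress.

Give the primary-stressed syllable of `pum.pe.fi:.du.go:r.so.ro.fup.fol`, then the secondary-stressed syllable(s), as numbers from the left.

primary 2, secondary 4, 6, 8

Parse left to right into iambic (σˈσ) feet: (pum.ˈpe) (fi:.ˈdu) (go:r.ˈso) (ro.ˈfup) fol. Syllable 9 is left unfooted.
Foot heads (stressed positions): 2, 4, 6, 8.
End Rule Leftmost: primary stress on the leftmost head = syllable 2.
Secondary stress on 4, 6, 8: pum.ˈpe.fi:.ˌdu.go:r.ˌso.ro.ˌfup.fol.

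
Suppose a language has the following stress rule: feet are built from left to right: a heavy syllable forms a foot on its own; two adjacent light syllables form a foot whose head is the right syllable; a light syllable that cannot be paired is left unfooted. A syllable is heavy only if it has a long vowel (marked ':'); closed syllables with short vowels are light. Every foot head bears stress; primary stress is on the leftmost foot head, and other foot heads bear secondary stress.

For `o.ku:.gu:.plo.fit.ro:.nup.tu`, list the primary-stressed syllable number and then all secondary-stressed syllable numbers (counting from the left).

Weights: 1 o L, 2 ku: H, 3 gu: H, 4 plo L, 5 fit L, 6 ro: H, 7 nup L, 8 tu L.
Parse left to right (heavy = foot alone; LL = one foot; stranded L unfooted): o (ˈku:) (ˈgu:) (plo.ˈfit) (ˈro:) (nup.ˈtu).
Foot heads: 2, 3, 5, 6, 8.
Primary stress on the leftmost head = syllable 2.
Secondary stress on 3, 5, 6, 8: o.ˈku:.ˌgu:.plo.ˌfit.ˌro:.nup.ˌtu.

primary 2, secondary 3, 5, 6, 8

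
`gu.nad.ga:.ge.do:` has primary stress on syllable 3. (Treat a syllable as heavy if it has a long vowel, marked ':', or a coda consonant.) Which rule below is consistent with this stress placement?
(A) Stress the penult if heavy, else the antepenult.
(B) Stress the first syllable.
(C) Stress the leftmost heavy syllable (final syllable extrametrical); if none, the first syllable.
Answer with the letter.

A

Rule A → syllable 3 ✓.
Rule B → syllable 1 (observed: 3).
Rule C → syllable 2 (observed: 3).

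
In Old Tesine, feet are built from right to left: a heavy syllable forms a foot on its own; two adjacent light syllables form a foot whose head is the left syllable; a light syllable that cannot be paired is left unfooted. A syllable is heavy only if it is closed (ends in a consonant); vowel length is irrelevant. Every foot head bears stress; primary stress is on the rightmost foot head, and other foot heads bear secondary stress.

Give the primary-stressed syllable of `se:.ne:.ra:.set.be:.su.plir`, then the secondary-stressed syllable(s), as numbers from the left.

primary 7, secondary 2, 4, 5

Weights: 1 se: L, 2 ne: L, 3 ra: L, 4 set H, 5 be: L, 6 su L, 7 plir H.
Parse right to left (heavy = foot alone; LL = one foot; stranded L unfooted): se: (ˈne:.ra:) (ˈset) (ˈbe:.su) (ˈplir).
Foot heads: 2, 4, 5, 7.
Primary stress on the rightmost head = syllable 7.
Secondary stress on 2, 4, 5: se:.ˌne:.ra:.ˌset.ˌbe:.su.ˈplir.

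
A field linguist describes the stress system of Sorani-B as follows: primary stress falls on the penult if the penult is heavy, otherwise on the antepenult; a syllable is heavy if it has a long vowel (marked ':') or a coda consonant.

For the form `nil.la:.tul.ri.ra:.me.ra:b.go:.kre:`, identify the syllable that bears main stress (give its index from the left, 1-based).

Weights: 7 ra:b H, 8 go: H, 9 kre: H.
The penult (syllable 8, go:) is heavy, so it takes stress.
Primary stress: syllable 8 → nil.la:.tul.ri.ra:.me.ra:b.ˈgo:.kre:.

8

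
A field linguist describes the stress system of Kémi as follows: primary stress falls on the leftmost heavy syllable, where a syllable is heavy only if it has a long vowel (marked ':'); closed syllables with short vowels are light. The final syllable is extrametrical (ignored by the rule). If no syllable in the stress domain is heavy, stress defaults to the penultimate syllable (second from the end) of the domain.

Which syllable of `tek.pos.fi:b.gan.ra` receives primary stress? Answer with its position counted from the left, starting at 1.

The final syllable (5, ra) is extrametrical; the stress domain is syllables 1–4.
Weights: 1 tek L, 2 pos L, 3 fi:b H, 4 gan L.
Heavy syllables in the domain: 3. The leftmost is syllable 3 (fi:b).
Primary stress: syllable 3 → tek.pos.ˈfi:b.gan.ra.

3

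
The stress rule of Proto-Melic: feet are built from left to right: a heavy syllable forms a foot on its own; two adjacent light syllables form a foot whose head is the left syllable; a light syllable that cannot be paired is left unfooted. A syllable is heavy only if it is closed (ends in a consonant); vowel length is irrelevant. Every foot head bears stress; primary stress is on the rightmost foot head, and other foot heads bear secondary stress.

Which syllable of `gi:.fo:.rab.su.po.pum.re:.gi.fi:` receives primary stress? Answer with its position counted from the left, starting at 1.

7

Weights: 1 gi: L, 2 fo: L, 3 rab H, 4 su L, 5 po L, 6 pum H, 7 re: L, 8 gi L, 9 fi: L.
Parse left to right (heavy = foot alone; LL = one foot; stranded L unfooted): (ˈgi:.fo:) (ˈrab) (ˈsu.po) (ˈpum) (ˈre:.gi) fi:.
Foot heads: 1, 3, 4, 6, 7.
Primary stress on the rightmost head = syllable 7.
Primary stress: syllable 7 → gi:.fo:.rab.su.po.pum.ˈre:.gi.fi:.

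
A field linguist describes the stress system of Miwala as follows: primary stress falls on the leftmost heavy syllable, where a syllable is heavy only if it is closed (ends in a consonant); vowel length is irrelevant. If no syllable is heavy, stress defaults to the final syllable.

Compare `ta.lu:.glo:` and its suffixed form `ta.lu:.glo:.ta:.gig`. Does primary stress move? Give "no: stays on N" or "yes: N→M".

Base `ta.lu:.glo:` (3 syllables):
  Weights: 1 ta L, 2 lu: L, 3 glo: L.
  No heavy syllable in the domain; default to the final syllable = syllable 3.
  → primary stress on syllable 3.
Suffixed `ta.lu:.glo:.ta:.gig` (5 syllables):
  Weights: 1 ta L, 2 lu: L, 3 glo: L, 4 ta: L, 5 gig H.
  Heavy syllables in the domain: 5. The leftmost is syllable 5 (gig).
  → primary stress on syllable 5.

yes: 3→5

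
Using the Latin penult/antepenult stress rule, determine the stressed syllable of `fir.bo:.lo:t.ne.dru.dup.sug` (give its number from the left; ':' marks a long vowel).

Classical Latin: stress the penult if heavy (long vowel or closed), else the antepenult.
Weights: 5 dru L, 6 dup H, 7 sug H.
The penult (syllable 6, dup) is heavy, so it takes stress.
Stress on syllable 6: fir.bo:.lo:t.ne.dru.ˈdup.sug.

6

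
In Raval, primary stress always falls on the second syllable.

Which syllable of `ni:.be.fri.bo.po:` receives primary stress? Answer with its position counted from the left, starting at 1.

The word has 5 syllables; the second syllable is syllable 2 (be).
Primary stress: syllable 2 → ni:.ˈbe.fri.bo.po:.

2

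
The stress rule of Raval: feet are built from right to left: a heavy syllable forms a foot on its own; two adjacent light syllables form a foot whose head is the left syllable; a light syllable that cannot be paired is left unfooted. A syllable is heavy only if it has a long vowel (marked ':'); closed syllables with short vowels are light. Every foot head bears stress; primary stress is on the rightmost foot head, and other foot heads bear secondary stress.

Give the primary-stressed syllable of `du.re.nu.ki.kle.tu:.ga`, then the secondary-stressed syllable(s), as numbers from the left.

primary 6, secondary 2, 4

Weights: 1 du L, 2 re L, 3 nu L, 4 ki L, 5 kle L, 6 tu: H, 7 ga L.
Parse right to left (heavy = foot alone; LL = one foot; stranded L unfooted): du (ˈre.nu) (ˈki.kle) (ˈtu:) ga.
Foot heads: 2, 4, 6.
Primary stress on the rightmost head = syllable 6.
Secondary stress on 2, 4: du.ˌre.nu.ˌki.kle.ˈtu:.ga.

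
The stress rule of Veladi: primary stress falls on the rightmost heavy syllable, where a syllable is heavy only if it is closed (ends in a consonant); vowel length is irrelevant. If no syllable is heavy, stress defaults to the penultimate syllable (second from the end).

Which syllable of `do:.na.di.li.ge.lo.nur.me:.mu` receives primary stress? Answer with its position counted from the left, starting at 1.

7

Weights: 1 do: L, 2 na L, 3 di L, 4 li L, 5 ge L, 6 lo L, 7 nur H, 8 me: L, 9 mu L.
Heavy syllables in the domain: 7. The rightmost is syllable 7 (nur).
Primary stress: syllable 7 → do:.na.di.li.ge.lo.ˈnur.me:.mu.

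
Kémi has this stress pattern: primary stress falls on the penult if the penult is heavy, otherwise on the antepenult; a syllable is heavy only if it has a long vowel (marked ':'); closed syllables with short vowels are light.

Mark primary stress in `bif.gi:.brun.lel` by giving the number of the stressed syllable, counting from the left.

2

Weights: 2 gi: H, 3 brun L, 4 lel L.
The penult (syllable 3, brun) is light, so stress falls on the antepenult (syllable 2, gi:).
Primary stress: syllable 2 → bif.ˈgi:.brun.lel.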